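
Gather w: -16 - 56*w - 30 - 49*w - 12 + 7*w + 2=-98*w - 56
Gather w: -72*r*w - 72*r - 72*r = -72*r*w - 144*r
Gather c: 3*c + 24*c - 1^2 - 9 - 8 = 27*c - 18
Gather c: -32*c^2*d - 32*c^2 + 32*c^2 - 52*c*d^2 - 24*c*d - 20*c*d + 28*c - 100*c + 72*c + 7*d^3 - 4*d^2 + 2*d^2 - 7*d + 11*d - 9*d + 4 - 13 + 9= -32*c^2*d + c*(-52*d^2 - 44*d) + 7*d^3 - 2*d^2 - 5*d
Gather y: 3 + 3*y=3*y + 3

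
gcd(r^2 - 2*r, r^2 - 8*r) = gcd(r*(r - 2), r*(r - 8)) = r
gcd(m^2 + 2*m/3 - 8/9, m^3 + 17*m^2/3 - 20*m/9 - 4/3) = m - 2/3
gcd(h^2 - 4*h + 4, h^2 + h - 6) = h - 2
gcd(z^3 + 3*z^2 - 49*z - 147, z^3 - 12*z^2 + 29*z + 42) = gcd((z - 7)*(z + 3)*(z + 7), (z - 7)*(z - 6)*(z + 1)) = z - 7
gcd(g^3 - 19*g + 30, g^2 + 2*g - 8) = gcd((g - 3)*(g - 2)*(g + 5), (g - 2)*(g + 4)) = g - 2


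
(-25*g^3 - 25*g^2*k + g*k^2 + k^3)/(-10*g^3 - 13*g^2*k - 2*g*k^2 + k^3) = (5*g + k)/(2*g + k)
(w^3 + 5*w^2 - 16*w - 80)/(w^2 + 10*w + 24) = (w^2 + w - 20)/(w + 6)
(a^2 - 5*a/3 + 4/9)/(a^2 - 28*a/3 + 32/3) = (a - 1/3)/(a - 8)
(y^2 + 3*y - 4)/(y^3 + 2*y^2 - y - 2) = (y + 4)/(y^2 + 3*y + 2)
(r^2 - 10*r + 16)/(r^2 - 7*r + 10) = (r - 8)/(r - 5)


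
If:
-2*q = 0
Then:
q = 0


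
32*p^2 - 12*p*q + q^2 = (-8*p + q)*(-4*p + q)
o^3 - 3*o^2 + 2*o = o*(o - 2)*(o - 1)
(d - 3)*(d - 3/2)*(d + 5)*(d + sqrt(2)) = d^4 + d^3/2 + sqrt(2)*d^3 - 18*d^2 + sqrt(2)*d^2/2 - 18*sqrt(2)*d + 45*d/2 + 45*sqrt(2)/2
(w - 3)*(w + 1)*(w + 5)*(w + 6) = w^4 + 9*w^3 + 5*w^2 - 93*w - 90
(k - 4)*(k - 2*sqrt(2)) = k^2 - 4*k - 2*sqrt(2)*k + 8*sqrt(2)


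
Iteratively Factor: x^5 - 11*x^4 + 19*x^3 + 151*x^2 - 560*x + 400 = (x - 4)*(x^4 - 7*x^3 - 9*x^2 + 115*x - 100) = (x - 5)*(x - 4)*(x^3 - 2*x^2 - 19*x + 20) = (x - 5)*(x - 4)*(x - 1)*(x^2 - x - 20) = (x - 5)*(x - 4)*(x - 1)*(x + 4)*(x - 5)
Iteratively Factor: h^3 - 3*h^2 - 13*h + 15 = (h + 3)*(h^2 - 6*h + 5) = (h - 5)*(h + 3)*(h - 1)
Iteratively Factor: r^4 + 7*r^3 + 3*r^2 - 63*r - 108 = (r + 3)*(r^3 + 4*r^2 - 9*r - 36) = (r + 3)^2*(r^2 + r - 12) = (r - 3)*(r + 3)^2*(r + 4)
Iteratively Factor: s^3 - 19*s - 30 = (s + 3)*(s^2 - 3*s - 10) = (s + 2)*(s + 3)*(s - 5)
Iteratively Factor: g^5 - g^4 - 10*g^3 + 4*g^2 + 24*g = (g + 2)*(g^4 - 3*g^3 - 4*g^2 + 12*g) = (g - 2)*(g + 2)*(g^3 - g^2 - 6*g) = (g - 2)*(g + 2)^2*(g^2 - 3*g) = (g - 3)*(g - 2)*(g + 2)^2*(g)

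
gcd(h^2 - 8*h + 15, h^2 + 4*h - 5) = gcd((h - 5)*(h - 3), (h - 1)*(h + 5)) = 1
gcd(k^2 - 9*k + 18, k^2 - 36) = k - 6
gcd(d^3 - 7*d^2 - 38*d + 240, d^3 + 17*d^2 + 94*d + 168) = d + 6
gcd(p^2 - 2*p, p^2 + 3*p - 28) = 1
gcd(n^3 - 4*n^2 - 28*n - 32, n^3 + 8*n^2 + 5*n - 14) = n + 2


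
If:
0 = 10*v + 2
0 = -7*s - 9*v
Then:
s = 9/35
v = -1/5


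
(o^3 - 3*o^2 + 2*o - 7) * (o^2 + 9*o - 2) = o^5 + 6*o^4 - 27*o^3 + 17*o^2 - 67*o + 14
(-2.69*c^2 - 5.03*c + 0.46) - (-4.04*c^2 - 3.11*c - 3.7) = 1.35*c^2 - 1.92*c + 4.16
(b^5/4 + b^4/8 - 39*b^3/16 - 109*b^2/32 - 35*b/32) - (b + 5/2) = b^5/4 + b^4/8 - 39*b^3/16 - 109*b^2/32 - 67*b/32 - 5/2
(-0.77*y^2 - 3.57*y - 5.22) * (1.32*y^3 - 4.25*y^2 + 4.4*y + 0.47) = -1.0164*y^5 - 1.4399*y^4 + 4.8941*y^3 + 6.1151*y^2 - 24.6459*y - 2.4534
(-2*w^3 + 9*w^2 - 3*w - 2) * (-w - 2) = 2*w^4 - 5*w^3 - 15*w^2 + 8*w + 4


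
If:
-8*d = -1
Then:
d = 1/8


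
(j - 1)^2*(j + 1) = j^3 - j^2 - j + 1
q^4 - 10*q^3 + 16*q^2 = q^2*(q - 8)*(q - 2)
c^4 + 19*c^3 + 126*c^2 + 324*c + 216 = (c + 1)*(c + 6)^3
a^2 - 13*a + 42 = (a - 7)*(a - 6)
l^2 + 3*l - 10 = (l - 2)*(l + 5)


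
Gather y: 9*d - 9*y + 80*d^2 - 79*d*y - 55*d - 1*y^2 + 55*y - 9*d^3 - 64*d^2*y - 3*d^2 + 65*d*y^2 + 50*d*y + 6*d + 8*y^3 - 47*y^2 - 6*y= -9*d^3 + 77*d^2 - 40*d + 8*y^3 + y^2*(65*d - 48) + y*(-64*d^2 - 29*d + 40)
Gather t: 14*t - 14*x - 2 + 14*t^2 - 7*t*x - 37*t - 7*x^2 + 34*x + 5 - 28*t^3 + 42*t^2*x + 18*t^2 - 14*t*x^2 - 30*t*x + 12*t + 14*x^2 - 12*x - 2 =-28*t^3 + t^2*(42*x + 32) + t*(-14*x^2 - 37*x - 11) + 7*x^2 + 8*x + 1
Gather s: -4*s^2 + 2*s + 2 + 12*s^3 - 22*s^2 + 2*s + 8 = 12*s^3 - 26*s^2 + 4*s + 10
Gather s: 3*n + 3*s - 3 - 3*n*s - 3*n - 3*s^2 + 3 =-3*s^2 + s*(3 - 3*n)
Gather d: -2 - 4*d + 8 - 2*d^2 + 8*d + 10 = -2*d^2 + 4*d + 16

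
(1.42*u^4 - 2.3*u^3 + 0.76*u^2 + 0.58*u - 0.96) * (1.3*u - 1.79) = 1.846*u^5 - 5.5318*u^4 + 5.105*u^3 - 0.6064*u^2 - 2.2862*u + 1.7184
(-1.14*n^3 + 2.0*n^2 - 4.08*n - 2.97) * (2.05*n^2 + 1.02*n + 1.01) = -2.337*n^5 + 2.9372*n^4 - 7.4754*n^3 - 8.2301*n^2 - 7.1502*n - 2.9997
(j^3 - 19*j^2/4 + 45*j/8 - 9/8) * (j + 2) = j^4 - 11*j^3/4 - 31*j^2/8 + 81*j/8 - 9/4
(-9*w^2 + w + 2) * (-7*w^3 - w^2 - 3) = 63*w^5 + 2*w^4 - 15*w^3 + 25*w^2 - 3*w - 6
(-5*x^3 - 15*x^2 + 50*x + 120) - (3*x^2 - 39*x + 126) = -5*x^3 - 18*x^2 + 89*x - 6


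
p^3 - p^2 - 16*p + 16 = (p - 4)*(p - 1)*(p + 4)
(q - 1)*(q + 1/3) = q^2 - 2*q/3 - 1/3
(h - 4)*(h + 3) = h^2 - h - 12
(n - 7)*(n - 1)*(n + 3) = n^3 - 5*n^2 - 17*n + 21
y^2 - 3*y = y*(y - 3)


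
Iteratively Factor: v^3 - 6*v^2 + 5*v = (v - 1)*(v^2 - 5*v) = (v - 5)*(v - 1)*(v)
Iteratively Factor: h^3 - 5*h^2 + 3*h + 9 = (h - 3)*(h^2 - 2*h - 3) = (h - 3)*(h + 1)*(h - 3)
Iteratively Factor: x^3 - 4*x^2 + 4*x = (x - 2)*(x^2 - 2*x) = (x - 2)^2*(x)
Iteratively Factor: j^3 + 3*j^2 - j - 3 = (j - 1)*(j^2 + 4*j + 3) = (j - 1)*(j + 1)*(j + 3)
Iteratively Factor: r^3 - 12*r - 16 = (r - 4)*(r^2 + 4*r + 4) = (r - 4)*(r + 2)*(r + 2)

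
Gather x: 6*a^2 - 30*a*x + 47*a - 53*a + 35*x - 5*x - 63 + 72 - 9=6*a^2 - 6*a + x*(30 - 30*a)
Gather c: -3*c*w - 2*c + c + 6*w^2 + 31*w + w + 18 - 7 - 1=c*(-3*w - 1) + 6*w^2 + 32*w + 10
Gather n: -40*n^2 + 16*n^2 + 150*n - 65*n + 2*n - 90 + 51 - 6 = -24*n^2 + 87*n - 45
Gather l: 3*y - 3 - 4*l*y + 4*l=l*(4 - 4*y) + 3*y - 3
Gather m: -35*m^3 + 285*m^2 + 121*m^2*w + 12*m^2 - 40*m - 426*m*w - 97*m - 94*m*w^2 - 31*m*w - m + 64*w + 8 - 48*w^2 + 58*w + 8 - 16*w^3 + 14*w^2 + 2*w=-35*m^3 + m^2*(121*w + 297) + m*(-94*w^2 - 457*w - 138) - 16*w^3 - 34*w^2 + 124*w + 16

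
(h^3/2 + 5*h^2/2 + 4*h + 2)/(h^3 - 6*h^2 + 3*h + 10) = (h^2 + 4*h + 4)/(2*(h^2 - 7*h + 10))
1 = 1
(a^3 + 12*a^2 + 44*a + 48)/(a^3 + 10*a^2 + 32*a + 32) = (a + 6)/(a + 4)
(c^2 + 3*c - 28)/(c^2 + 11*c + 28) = (c - 4)/(c + 4)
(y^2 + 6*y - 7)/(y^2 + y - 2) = (y + 7)/(y + 2)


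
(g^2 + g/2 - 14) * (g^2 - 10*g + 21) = g^4 - 19*g^3/2 + 2*g^2 + 301*g/2 - 294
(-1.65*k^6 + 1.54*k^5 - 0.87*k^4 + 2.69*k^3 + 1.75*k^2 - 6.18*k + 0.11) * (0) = 0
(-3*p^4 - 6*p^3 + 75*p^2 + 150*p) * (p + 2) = -3*p^5 - 12*p^4 + 63*p^3 + 300*p^2 + 300*p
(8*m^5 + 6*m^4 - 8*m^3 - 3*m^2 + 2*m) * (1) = 8*m^5 + 6*m^4 - 8*m^3 - 3*m^2 + 2*m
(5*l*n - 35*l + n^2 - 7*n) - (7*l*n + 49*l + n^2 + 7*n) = -2*l*n - 84*l - 14*n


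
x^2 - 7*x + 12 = (x - 4)*(x - 3)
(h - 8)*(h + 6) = h^2 - 2*h - 48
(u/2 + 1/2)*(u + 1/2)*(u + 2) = u^3/2 + 7*u^2/4 + 7*u/4 + 1/2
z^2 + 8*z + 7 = (z + 1)*(z + 7)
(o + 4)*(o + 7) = o^2 + 11*o + 28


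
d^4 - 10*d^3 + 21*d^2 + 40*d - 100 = (d - 5)^2*(d - 2)*(d + 2)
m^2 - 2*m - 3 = (m - 3)*(m + 1)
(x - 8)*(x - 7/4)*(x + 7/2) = x^3 - 25*x^2/4 - 161*x/8 + 49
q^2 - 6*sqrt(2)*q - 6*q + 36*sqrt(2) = (q - 6)*(q - 6*sqrt(2))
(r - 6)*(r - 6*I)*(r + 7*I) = r^3 - 6*r^2 + I*r^2 + 42*r - 6*I*r - 252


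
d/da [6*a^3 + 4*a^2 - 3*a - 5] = 18*a^2 + 8*a - 3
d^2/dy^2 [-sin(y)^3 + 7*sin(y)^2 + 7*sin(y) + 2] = 9*sin(y)^3 - 28*sin(y)^2 - 13*sin(y) + 14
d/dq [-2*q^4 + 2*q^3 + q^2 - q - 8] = -8*q^3 + 6*q^2 + 2*q - 1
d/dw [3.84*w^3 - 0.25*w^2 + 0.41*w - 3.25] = 11.52*w^2 - 0.5*w + 0.41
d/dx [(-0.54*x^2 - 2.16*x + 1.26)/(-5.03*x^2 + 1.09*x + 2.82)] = (-11.4534*x^2 + 9.63*x - 7.4646)/(25.3009*x^4 - 10.9654*x^3 - 27.1811*x^2 + 6.1476*x + 7.9524)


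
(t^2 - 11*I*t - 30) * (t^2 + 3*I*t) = t^4 - 8*I*t^3 + 3*t^2 - 90*I*t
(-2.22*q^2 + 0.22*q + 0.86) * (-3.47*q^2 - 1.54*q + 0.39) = 7.7034*q^4 + 2.6554*q^3 - 4.1888*q^2 - 1.2386*q + 0.3354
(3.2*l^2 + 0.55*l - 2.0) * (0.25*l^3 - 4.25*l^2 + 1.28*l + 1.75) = 0.8*l^5 - 13.4625*l^4 + 1.2585*l^3 + 14.804*l^2 - 1.5975*l - 3.5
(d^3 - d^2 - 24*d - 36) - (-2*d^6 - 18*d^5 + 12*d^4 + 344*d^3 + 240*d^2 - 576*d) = 2*d^6 + 18*d^5 - 12*d^4 - 343*d^3 - 241*d^2 + 552*d - 36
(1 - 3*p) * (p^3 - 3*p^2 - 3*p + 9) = -3*p^4 + 10*p^3 + 6*p^2 - 30*p + 9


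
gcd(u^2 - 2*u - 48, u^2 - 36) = u + 6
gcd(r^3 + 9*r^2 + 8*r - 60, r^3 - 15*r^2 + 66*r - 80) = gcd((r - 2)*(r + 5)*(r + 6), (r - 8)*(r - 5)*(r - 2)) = r - 2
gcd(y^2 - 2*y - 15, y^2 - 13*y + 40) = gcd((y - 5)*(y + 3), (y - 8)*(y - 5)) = y - 5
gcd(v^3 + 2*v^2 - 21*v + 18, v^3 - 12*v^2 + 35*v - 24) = v^2 - 4*v + 3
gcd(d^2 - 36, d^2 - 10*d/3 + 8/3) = 1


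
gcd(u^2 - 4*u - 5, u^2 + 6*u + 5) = u + 1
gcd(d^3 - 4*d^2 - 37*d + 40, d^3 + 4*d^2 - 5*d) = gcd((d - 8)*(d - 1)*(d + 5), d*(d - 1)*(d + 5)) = d^2 + 4*d - 5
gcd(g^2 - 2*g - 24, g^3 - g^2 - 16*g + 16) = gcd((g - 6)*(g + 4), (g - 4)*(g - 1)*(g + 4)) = g + 4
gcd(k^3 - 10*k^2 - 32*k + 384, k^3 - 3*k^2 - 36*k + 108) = k + 6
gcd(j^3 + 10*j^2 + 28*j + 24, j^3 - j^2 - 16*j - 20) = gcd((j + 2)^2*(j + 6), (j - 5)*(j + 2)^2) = j^2 + 4*j + 4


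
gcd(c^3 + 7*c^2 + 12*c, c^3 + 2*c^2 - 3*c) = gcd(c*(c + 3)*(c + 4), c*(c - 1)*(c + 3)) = c^2 + 3*c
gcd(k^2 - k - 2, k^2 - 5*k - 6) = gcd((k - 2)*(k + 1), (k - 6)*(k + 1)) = k + 1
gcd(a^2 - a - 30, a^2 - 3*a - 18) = a - 6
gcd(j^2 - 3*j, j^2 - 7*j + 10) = 1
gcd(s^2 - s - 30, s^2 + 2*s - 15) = s + 5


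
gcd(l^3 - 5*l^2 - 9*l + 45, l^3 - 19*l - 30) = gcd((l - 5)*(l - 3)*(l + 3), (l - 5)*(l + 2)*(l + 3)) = l^2 - 2*l - 15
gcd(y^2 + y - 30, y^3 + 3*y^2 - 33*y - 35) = y - 5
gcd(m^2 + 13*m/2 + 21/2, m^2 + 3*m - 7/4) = m + 7/2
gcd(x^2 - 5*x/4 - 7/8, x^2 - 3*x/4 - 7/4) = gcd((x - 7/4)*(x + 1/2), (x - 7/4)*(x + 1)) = x - 7/4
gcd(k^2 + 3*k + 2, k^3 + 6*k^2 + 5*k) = k + 1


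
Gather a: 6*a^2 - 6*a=6*a^2 - 6*a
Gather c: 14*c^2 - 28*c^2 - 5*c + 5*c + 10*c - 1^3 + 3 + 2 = -14*c^2 + 10*c + 4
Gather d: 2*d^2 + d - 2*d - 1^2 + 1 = 2*d^2 - d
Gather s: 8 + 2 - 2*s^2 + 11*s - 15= -2*s^2 + 11*s - 5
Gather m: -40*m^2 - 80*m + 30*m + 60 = -40*m^2 - 50*m + 60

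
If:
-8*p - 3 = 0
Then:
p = -3/8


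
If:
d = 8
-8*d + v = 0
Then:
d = 8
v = 64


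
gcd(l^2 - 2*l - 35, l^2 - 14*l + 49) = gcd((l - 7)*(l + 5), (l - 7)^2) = l - 7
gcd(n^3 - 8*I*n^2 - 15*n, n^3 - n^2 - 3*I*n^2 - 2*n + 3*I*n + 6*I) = n - 3*I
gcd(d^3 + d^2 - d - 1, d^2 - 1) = d^2 - 1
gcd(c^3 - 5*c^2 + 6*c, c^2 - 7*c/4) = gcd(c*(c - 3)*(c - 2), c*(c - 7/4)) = c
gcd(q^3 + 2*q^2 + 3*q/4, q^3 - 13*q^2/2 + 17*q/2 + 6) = q + 1/2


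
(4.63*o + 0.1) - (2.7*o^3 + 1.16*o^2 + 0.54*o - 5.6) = -2.7*o^3 - 1.16*o^2 + 4.09*o + 5.7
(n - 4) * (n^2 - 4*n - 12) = n^3 - 8*n^2 + 4*n + 48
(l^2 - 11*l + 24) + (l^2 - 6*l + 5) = 2*l^2 - 17*l + 29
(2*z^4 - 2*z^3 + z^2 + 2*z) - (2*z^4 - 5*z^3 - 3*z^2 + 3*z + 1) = 3*z^3 + 4*z^2 - z - 1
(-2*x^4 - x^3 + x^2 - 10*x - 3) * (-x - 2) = 2*x^5 + 5*x^4 + x^3 + 8*x^2 + 23*x + 6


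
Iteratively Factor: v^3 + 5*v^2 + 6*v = (v + 2)*(v^2 + 3*v) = v*(v + 2)*(v + 3)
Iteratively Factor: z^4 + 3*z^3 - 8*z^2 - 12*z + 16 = (z + 4)*(z^3 - z^2 - 4*z + 4) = (z - 1)*(z + 4)*(z^2 - 4) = (z - 1)*(z + 2)*(z + 4)*(z - 2)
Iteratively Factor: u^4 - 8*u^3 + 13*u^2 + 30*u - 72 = (u + 2)*(u^3 - 10*u^2 + 33*u - 36) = (u - 3)*(u + 2)*(u^2 - 7*u + 12) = (u - 4)*(u - 3)*(u + 2)*(u - 3)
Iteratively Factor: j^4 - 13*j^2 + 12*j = (j - 1)*(j^3 + j^2 - 12*j) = (j - 1)*(j + 4)*(j^2 - 3*j) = (j - 3)*(j - 1)*(j + 4)*(j)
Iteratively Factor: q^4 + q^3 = (q + 1)*(q^3) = q*(q + 1)*(q^2) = q^2*(q + 1)*(q)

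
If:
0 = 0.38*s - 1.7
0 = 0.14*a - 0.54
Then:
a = 3.86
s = 4.47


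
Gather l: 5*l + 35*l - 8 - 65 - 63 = 40*l - 136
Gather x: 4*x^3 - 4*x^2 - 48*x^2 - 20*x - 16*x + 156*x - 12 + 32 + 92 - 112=4*x^3 - 52*x^2 + 120*x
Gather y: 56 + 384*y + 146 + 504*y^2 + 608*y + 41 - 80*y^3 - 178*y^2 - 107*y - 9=-80*y^3 + 326*y^2 + 885*y + 234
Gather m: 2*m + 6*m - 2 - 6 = 8*m - 8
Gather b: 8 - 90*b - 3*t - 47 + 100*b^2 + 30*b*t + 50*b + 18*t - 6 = 100*b^2 + b*(30*t - 40) + 15*t - 45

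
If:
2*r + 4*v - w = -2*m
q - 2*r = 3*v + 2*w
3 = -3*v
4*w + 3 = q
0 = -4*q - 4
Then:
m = -1/2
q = -1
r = 2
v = -1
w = -1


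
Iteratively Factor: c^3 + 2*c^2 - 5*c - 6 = (c - 2)*(c^2 + 4*c + 3) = (c - 2)*(c + 1)*(c + 3)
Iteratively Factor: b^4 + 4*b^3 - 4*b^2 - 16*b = (b)*(b^3 + 4*b^2 - 4*b - 16) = b*(b + 4)*(b^2 - 4) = b*(b + 2)*(b + 4)*(b - 2)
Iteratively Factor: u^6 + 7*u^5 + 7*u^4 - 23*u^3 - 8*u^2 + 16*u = (u)*(u^5 + 7*u^4 + 7*u^3 - 23*u^2 - 8*u + 16) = u*(u + 4)*(u^4 + 3*u^3 - 5*u^2 - 3*u + 4) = u*(u - 1)*(u + 4)*(u^3 + 4*u^2 - u - 4) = u*(u - 1)*(u + 4)^2*(u^2 - 1) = u*(u - 1)*(u + 1)*(u + 4)^2*(u - 1)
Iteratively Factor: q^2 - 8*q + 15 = (q - 3)*(q - 5)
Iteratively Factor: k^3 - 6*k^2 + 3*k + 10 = (k - 5)*(k^2 - k - 2) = (k - 5)*(k - 2)*(k + 1)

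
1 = 1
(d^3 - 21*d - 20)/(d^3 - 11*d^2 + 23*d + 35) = (d + 4)/(d - 7)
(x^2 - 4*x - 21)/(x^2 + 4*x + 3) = (x - 7)/(x + 1)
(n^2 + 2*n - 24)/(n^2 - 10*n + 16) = (n^2 + 2*n - 24)/(n^2 - 10*n + 16)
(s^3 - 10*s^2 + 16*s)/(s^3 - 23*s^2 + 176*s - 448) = s*(s - 2)/(s^2 - 15*s + 56)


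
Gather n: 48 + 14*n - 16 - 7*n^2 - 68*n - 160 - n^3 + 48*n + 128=-n^3 - 7*n^2 - 6*n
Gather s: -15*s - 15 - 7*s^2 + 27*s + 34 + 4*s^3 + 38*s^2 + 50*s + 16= 4*s^3 + 31*s^2 + 62*s + 35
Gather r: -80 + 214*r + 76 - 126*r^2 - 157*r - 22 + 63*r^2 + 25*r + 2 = -63*r^2 + 82*r - 24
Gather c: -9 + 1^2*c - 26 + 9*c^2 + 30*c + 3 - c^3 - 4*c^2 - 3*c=-c^3 + 5*c^2 + 28*c - 32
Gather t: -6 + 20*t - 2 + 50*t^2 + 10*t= 50*t^2 + 30*t - 8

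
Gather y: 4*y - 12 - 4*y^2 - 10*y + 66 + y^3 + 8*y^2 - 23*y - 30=y^3 + 4*y^2 - 29*y + 24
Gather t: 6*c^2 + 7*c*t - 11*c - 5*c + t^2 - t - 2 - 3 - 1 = 6*c^2 - 16*c + t^2 + t*(7*c - 1) - 6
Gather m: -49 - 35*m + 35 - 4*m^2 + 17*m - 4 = -4*m^2 - 18*m - 18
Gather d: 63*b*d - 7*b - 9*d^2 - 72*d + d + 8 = -7*b - 9*d^2 + d*(63*b - 71) + 8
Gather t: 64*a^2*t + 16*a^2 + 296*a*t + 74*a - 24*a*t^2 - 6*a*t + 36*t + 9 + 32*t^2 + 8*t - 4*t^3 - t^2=16*a^2 + 74*a - 4*t^3 + t^2*(31 - 24*a) + t*(64*a^2 + 290*a + 44) + 9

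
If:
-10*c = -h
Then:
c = h/10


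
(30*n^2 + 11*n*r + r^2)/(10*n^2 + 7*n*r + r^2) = (6*n + r)/(2*n + r)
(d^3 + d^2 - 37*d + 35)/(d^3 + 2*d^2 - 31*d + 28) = (d - 5)/(d - 4)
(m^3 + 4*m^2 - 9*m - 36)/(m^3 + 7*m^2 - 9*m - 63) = (m + 4)/(m + 7)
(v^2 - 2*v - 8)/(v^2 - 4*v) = (v + 2)/v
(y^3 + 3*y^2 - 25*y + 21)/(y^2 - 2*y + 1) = (y^2 + 4*y - 21)/(y - 1)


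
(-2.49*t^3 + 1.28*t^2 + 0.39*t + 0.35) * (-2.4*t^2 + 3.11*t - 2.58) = 5.976*t^5 - 10.8159*t^4 + 9.469*t^3 - 2.9295*t^2 + 0.0822999999999998*t - 0.903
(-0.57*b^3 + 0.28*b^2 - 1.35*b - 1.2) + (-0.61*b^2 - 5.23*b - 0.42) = -0.57*b^3 - 0.33*b^2 - 6.58*b - 1.62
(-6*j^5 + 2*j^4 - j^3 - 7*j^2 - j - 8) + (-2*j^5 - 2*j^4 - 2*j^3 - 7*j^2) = -8*j^5 - 3*j^3 - 14*j^2 - j - 8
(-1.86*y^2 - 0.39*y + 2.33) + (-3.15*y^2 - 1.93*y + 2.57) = -5.01*y^2 - 2.32*y + 4.9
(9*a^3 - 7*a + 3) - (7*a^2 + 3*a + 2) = 9*a^3 - 7*a^2 - 10*a + 1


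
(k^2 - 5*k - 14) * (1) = k^2 - 5*k - 14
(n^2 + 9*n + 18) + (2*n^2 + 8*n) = 3*n^2 + 17*n + 18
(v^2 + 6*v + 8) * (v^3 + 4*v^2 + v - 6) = v^5 + 10*v^4 + 33*v^3 + 32*v^2 - 28*v - 48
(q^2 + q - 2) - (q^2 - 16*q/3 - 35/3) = 19*q/3 + 29/3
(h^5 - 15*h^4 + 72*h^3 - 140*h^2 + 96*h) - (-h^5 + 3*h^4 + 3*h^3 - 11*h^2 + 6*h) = 2*h^5 - 18*h^4 + 69*h^3 - 129*h^2 + 90*h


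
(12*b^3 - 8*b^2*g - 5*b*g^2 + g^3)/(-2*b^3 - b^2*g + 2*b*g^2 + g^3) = (-6*b + g)/(b + g)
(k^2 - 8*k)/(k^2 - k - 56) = k/(k + 7)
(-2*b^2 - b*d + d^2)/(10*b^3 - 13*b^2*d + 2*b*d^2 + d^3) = (-b - d)/(5*b^2 - 4*b*d - d^2)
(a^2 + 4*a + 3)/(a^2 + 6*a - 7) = (a^2 + 4*a + 3)/(a^2 + 6*a - 7)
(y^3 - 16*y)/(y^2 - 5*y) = (y^2 - 16)/(y - 5)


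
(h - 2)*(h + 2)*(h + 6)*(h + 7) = h^4 + 13*h^3 + 38*h^2 - 52*h - 168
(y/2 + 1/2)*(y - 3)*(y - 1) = y^3/2 - 3*y^2/2 - y/2 + 3/2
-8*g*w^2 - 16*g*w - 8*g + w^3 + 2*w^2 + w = (-8*g + w)*(w + 1)^2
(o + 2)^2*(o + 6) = o^3 + 10*o^2 + 28*o + 24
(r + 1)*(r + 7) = r^2 + 8*r + 7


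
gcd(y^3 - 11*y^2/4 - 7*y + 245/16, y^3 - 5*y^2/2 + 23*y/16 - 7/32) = y - 7/4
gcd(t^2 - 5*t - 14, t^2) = 1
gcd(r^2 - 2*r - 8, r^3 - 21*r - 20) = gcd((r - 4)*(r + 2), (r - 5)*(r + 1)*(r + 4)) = 1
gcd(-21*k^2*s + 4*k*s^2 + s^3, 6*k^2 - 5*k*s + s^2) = -3*k + s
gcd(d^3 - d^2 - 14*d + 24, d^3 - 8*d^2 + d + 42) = d - 3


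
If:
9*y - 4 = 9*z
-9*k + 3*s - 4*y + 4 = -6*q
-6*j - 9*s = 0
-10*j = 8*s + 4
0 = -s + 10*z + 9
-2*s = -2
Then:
No Solution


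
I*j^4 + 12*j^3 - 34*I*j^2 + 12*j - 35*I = (j - 7*I)*(j - 5*I)*(j + I)*(I*j + 1)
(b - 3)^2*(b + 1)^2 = b^4 - 4*b^3 - 2*b^2 + 12*b + 9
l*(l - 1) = l^2 - l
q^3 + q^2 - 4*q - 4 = (q - 2)*(q + 1)*(q + 2)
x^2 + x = x*(x + 1)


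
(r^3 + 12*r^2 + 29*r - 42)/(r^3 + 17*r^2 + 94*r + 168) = (r - 1)/(r + 4)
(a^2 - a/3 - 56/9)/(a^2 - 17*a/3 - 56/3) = (a - 8/3)/(a - 8)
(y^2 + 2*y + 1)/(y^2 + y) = (y + 1)/y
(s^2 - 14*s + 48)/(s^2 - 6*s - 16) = (s - 6)/(s + 2)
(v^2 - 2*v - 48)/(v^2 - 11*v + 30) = (v^2 - 2*v - 48)/(v^2 - 11*v + 30)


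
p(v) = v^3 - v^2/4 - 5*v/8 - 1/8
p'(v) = 3*v^2 - v/2 - 5/8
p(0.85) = -0.22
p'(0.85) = 1.12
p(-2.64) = -18.62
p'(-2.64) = 21.60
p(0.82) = -0.25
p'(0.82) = 0.98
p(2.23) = 8.33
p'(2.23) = 13.18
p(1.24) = 0.62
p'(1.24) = 3.37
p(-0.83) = -0.35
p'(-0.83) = 1.86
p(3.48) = 36.82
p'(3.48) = 33.97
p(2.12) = 6.95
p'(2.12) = 11.80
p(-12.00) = -1756.62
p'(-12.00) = 437.38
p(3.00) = 22.75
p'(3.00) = 24.88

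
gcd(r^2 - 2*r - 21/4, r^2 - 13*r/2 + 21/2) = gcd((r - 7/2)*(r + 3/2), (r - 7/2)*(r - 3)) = r - 7/2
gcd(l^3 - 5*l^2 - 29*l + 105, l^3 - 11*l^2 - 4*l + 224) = l - 7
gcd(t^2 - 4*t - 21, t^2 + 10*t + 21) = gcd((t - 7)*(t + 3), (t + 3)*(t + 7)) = t + 3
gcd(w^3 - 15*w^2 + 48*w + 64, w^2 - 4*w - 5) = w + 1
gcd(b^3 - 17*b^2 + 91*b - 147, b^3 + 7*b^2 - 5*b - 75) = b - 3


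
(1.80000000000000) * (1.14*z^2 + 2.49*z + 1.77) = 2.052*z^2 + 4.482*z + 3.186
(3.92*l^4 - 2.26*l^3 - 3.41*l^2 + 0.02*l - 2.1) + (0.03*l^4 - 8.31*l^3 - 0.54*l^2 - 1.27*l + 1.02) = 3.95*l^4 - 10.57*l^3 - 3.95*l^2 - 1.25*l - 1.08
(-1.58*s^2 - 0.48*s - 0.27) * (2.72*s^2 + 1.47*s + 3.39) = -4.2976*s^4 - 3.6282*s^3 - 6.7962*s^2 - 2.0241*s - 0.9153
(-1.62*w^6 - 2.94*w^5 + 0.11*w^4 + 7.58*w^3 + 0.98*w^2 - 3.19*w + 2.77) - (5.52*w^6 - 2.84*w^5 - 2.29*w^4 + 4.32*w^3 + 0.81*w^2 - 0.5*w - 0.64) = -7.14*w^6 - 0.1*w^5 + 2.4*w^4 + 3.26*w^3 + 0.17*w^2 - 2.69*w + 3.41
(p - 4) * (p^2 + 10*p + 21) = p^3 + 6*p^2 - 19*p - 84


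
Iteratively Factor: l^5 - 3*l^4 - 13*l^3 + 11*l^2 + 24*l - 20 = (l - 5)*(l^4 + 2*l^3 - 3*l^2 - 4*l + 4) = (l - 5)*(l - 1)*(l^3 + 3*l^2 - 4) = (l - 5)*(l - 1)^2*(l^2 + 4*l + 4) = (l - 5)*(l - 1)^2*(l + 2)*(l + 2)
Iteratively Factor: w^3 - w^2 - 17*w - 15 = (w - 5)*(w^2 + 4*w + 3) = (w - 5)*(w + 3)*(w + 1)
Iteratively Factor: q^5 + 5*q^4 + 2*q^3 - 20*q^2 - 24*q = (q + 3)*(q^4 + 2*q^3 - 4*q^2 - 8*q) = (q + 2)*(q + 3)*(q^3 - 4*q) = (q + 2)^2*(q + 3)*(q^2 - 2*q) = (q - 2)*(q + 2)^2*(q + 3)*(q)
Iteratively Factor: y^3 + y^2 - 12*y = (y + 4)*(y^2 - 3*y) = (y - 3)*(y + 4)*(y)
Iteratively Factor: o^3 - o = (o + 1)*(o^2 - o) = (o - 1)*(o + 1)*(o)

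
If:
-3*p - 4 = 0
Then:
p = -4/3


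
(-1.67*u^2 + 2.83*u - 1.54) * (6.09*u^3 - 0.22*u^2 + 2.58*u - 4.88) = -10.1703*u^5 + 17.6021*u^4 - 14.3098*u^3 + 15.7898*u^2 - 17.7836*u + 7.5152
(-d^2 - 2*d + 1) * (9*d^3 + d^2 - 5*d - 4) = -9*d^5 - 19*d^4 + 12*d^3 + 15*d^2 + 3*d - 4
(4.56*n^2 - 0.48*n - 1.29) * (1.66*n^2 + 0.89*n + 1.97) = 7.5696*n^4 + 3.2616*n^3 + 6.4146*n^2 - 2.0937*n - 2.5413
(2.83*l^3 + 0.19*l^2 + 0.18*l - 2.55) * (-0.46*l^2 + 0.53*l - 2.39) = -1.3018*l^5 + 1.4125*l^4 - 6.7458*l^3 + 0.8143*l^2 - 1.7817*l + 6.0945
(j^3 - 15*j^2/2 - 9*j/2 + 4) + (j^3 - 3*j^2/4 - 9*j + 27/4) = 2*j^3 - 33*j^2/4 - 27*j/2 + 43/4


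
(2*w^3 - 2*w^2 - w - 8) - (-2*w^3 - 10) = 4*w^3 - 2*w^2 - w + 2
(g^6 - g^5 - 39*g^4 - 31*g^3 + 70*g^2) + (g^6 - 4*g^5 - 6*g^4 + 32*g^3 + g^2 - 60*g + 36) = 2*g^6 - 5*g^5 - 45*g^4 + g^3 + 71*g^2 - 60*g + 36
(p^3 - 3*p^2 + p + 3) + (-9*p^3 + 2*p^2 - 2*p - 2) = -8*p^3 - p^2 - p + 1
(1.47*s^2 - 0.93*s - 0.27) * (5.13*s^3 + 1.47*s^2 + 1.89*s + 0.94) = 7.5411*s^5 - 2.61*s^4 + 0.0260999999999998*s^3 - 0.7728*s^2 - 1.3845*s - 0.2538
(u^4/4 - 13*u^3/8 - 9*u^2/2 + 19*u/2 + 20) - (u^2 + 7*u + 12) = u^4/4 - 13*u^3/8 - 11*u^2/2 + 5*u/2 + 8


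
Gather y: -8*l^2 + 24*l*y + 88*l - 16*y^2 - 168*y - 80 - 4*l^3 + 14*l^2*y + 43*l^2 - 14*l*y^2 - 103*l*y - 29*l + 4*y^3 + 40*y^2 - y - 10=-4*l^3 + 35*l^2 + 59*l + 4*y^3 + y^2*(24 - 14*l) + y*(14*l^2 - 79*l - 169) - 90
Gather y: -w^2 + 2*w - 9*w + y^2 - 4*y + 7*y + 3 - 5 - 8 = -w^2 - 7*w + y^2 + 3*y - 10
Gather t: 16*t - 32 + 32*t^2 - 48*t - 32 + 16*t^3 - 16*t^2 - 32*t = 16*t^3 + 16*t^2 - 64*t - 64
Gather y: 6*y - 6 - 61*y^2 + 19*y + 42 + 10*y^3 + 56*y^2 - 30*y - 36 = 10*y^3 - 5*y^2 - 5*y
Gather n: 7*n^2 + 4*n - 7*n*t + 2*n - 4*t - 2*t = 7*n^2 + n*(6 - 7*t) - 6*t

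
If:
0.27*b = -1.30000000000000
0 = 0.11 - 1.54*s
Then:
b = -4.81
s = 0.07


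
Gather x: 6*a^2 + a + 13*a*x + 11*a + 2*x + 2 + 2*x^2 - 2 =6*a^2 + 12*a + 2*x^2 + x*(13*a + 2)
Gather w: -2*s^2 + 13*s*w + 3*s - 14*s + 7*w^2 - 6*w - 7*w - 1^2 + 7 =-2*s^2 - 11*s + 7*w^2 + w*(13*s - 13) + 6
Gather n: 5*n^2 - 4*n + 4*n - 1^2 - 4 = 5*n^2 - 5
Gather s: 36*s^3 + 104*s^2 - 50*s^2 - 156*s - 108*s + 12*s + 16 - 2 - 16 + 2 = 36*s^3 + 54*s^2 - 252*s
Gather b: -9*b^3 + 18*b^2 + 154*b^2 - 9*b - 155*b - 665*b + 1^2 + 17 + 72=-9*b^3 + 172*b^2 - 829*b + 90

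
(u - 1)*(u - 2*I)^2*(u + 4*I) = u^4 - u^3 + 12*u^2 - 12*u - 16*I*u + 16*I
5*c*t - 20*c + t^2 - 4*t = (5*c + t)*(t - 4)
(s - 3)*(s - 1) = s^2 - 4*s + 3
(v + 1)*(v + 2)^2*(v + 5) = v^4 + 10*v^3 + 33*v^2 + 44*v + 20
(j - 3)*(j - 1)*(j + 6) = j^3 + 2*j^2 - 21*j + 18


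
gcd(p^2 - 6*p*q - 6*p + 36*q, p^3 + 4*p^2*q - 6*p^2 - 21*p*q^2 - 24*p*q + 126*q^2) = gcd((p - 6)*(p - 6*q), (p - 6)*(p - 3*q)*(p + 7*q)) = p - 6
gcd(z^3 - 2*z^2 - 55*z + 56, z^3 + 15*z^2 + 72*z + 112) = z + 7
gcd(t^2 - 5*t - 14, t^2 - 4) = t + 2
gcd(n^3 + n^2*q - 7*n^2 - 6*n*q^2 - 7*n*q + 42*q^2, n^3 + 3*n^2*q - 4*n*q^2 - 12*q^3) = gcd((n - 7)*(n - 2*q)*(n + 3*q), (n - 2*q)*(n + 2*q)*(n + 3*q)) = -n^2 - n*q + 6*q^2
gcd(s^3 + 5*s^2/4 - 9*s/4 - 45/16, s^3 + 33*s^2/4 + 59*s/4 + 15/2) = s + 5/4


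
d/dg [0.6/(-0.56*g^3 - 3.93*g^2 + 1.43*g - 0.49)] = (1.008*g^2 + 4.716*g - 0.858)/(0.56*g^3 + 3.93*g^2 - 1.43*g + 0.49)^2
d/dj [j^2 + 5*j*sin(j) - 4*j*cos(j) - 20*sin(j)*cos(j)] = 4*j*sin(j) + 5*j*cos(j) + 2*j + 5*sin(j) - 4*cos(j) - 20*cos(2*j)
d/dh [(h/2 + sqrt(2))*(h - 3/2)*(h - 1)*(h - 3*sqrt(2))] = 2*h^3 - 15*h^2/4 - 3*sqrt(2)*h^2/2 - 21*h/2 + 5*sqrt(2)*h/2 - 3*sqrt(2)/4 + 15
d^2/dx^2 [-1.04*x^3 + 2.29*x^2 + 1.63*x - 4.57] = 4.58 - 6.24*x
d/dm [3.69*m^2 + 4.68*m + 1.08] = 7.38*m + 4.68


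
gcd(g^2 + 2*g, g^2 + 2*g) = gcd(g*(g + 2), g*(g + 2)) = g^2 + 2*g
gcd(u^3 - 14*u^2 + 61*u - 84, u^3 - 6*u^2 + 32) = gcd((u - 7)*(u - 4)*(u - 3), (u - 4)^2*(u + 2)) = u - 4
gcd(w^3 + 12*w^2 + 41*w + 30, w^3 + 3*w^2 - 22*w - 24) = w^2 + 7*w + 6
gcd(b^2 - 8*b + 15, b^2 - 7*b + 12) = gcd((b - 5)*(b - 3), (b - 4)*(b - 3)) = b - 3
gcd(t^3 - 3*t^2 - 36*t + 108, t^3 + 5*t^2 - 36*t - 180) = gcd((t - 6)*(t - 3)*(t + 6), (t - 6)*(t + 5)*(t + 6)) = t^2 - 36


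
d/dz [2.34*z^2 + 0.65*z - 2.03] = 4.68*z + 0.65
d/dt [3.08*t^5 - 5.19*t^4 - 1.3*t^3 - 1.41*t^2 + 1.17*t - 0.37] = 15.4*t^4 - 20.76*t^3 - 3.9*t^2 - 2.82*t + 1.17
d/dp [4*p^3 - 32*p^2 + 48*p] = 12*p^2 - 64*p + 48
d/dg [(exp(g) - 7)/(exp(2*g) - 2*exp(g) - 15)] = (2*(1 - exp(g))*(exp(g) - 7) + exp(2*g) - 2*exp(g) - 15)*exp(g)/(-exp(2*g) + 2*exp(g) + 15)^2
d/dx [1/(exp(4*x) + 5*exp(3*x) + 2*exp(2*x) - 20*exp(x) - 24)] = (-4*exp(3*x) - 15*exp(2*x) - 4*exp(x) + 20)*exp(x)/(exp(4*x) + 5*exp(3*x) + 2*exp(2*x) - 20*exp(x) - 24)^2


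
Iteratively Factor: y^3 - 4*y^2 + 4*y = (y - 2)*(y^2 - 2*y) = (y - 2)^2*(y)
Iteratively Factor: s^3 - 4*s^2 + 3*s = (s - 3)*(s^2 - s) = s*(s - 3)*(s - 1)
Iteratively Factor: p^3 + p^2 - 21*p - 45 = (p + 3)*(p^2 - 2*p - 15) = (p - 5)*(p + 3)*(p + 3)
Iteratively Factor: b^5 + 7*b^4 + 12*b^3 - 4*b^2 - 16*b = (b - 1)*(b^4 + 8*b^3 + 20*b^2 + 16*b) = b*(b - 1)*(b^3 + 8*b^2 + 20*b + 16) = b*(b - 1)*(b + 2)*(b^2 + 6*b + 8) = b*(b - 1)*(b + 2)^2*(b + 4)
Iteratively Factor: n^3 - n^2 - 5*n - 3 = (n - 3)*(n^2 + 2*n + 1) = (n - 3)*(n + 1)*(n + 1)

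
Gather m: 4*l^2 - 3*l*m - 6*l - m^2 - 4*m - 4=4*l^2 - 6*l - m^2 + m*(-3*l - 4) - 4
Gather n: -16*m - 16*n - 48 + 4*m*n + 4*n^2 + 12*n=-16*m + 4*n^2 + n*(4*m - 4) - 48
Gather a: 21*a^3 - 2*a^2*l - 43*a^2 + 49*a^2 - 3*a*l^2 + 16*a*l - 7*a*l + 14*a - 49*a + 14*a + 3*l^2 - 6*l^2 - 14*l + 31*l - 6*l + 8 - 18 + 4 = 21*a^3 + a^2*(6 - 2*l) + a*(-3*l^2 + 9*l - 21) - 3*l^2 + 11*l - 6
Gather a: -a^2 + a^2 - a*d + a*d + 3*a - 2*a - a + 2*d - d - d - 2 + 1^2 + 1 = 0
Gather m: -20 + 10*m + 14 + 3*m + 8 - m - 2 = 12*m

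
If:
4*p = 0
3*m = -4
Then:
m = -4/3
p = 0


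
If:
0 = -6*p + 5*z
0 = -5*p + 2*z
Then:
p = 0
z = 0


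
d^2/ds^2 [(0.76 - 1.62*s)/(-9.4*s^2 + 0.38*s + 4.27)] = ((15.5192 - 91.368*s)*(-9.4*s^2 + 0.38*s + 4.27) - (1.62*s - 0.76)*(18.8*s - 0.38)*(37.6*s - 0.76))/(-9.4*s^2 + 0.38*s + 4.27)^3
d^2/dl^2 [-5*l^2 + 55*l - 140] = -10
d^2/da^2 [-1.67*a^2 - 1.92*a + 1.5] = -3.34000000000000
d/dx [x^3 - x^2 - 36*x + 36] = 3*x^2 - 2*x - 36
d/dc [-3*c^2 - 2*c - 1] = -6*c - 2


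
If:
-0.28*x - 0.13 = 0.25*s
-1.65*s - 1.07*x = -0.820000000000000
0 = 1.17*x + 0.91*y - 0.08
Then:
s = 1.90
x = -2.16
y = 2.86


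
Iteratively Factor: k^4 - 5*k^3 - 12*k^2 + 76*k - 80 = (k - 2)*(k^3 - 3*k^2 - 18*k + 40) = (k - 5)*(k - 2)*(k^2 + 2*k - 8) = (k - 5)*(k - 2)*(k + 4)*(k - 2)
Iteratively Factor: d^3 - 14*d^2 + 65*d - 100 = (d - 5)*(d^2 - 9*d + 20) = (d - 5)^2*(d - 4)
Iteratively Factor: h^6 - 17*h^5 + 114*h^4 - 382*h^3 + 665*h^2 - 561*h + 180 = (h - 4)*(h^5 - 13*h^4 + 62*h^3 - 134*h^2 + 129*h - 45) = (h - 4)*(h - 3)*(h^4 - 10*h^3 + 32*h^2 - 38*h + 15) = (h - 4)*(h - 3)*(h - 1)*(h^3 - 9*h^2 + 23*h - 15) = (h - 4)*(h - 3)^2*(h - 1)*(h^2 - 6*h + 5) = (h - 5)*(h - 4)*(h - 3)^2*(h - 1)*(h - 1)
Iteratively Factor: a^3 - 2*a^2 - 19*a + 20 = (a + 4)*(a^2 - 6*a + 5) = (a - 1)*(a + 4)*(a - 5)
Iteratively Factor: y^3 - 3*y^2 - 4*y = (y - 4)*(y^2 + y) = y*(y - 4)*(y + 1)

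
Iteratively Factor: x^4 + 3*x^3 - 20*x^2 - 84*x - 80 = (x + 2)*(x^3 + x^2 - 22*x - 40) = (x + 2)*(x + 4)*(x^2 - 3*x - 10) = (x - 5)*(x + 2)*(x + 4)*(x + 2)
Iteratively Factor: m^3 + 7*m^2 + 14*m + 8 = (m + 2)*(m^2 + 5*m + 4) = (m + 1)*(m + 2)*(m + 4)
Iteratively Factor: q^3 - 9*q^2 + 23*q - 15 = (q - 1)*(q^2 - 8*q + 15) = (q - 5)*(q - 1)*(q - 3)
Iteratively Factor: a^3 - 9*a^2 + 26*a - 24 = (a - 2)*(a^2 - 7*a + 12) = (a - 4)*(a - 2)*(a - 3)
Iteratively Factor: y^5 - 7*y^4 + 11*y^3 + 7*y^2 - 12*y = (y - 3)*(y^4 - 4*y^3 - y^2 + 4*y) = (y - 4)*(y - 3)*(y^3 - y) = (y - 4)*(y - 3)*(y - 1)*(y^2 + y) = (y - 4)*(y - 3)*(y - 1)*(y + 1)*(y)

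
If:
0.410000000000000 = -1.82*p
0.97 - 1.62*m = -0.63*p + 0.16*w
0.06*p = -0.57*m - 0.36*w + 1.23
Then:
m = 0.20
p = -0.23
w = 3.14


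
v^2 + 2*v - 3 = (v - 1)*(v + 3)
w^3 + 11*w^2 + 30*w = w*(w + 5)*(w + 6)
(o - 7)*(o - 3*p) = o^2 - 3*o*p - 7*o + 21*p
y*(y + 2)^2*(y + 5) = y^4 + 9*y^3 + 24*y^2 + 20*y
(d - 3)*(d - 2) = d^2 - 5*d + 6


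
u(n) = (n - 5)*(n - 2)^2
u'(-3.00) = 105.00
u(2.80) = -1.41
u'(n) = (n - 5)*(2*n - 4) + (n - 2)^2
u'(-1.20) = 49.92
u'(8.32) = 81.91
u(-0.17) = -24.35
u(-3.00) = -200.00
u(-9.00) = -1694.00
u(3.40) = -3.14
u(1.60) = -0.54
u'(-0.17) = 27.15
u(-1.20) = -63.49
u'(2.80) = -2.88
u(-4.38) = -381.81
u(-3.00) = -200.00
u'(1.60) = 2.88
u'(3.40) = -2.52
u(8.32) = 132.61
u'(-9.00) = 429.00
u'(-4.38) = 160.39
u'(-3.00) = 105.00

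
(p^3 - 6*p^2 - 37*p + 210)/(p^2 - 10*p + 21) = (p^2 + p - 30)/(p - 3)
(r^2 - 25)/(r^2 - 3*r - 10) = (r + 5)/(r + 2)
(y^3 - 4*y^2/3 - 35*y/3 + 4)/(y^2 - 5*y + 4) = (y^2 + 8*y/3 - 1)/(y - 1)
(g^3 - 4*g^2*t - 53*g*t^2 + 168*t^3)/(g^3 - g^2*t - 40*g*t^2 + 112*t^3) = (g^2 - 11*g*t + 24*t^2)/(g^2 - 8*g*t + 16*t^2)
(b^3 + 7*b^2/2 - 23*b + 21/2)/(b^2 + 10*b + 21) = (2*b^2 - 7*b + 3)/(2*(b + 3))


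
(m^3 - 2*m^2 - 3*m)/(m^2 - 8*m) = (m^2 - 2*m - 3)/(m - 8)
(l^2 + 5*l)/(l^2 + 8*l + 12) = l*(l + 5)/(l^2 + 8*l + 12)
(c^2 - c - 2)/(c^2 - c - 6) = (-c^2 + c + 2)/(-c^2 + c + 6)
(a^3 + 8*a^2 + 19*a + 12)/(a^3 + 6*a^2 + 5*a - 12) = (a + 1)/(a - 1)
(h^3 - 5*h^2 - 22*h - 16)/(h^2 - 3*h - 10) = (h^2 - 7*h - 8)/(h - 5)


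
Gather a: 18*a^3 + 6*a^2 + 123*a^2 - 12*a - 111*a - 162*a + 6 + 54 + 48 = 18*a^3 + 129*a^2 - 285*a + 108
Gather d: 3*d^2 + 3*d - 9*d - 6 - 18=3*d^2 - 6*d - 24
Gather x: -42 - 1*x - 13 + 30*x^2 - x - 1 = 30*x^2 - 2*x - 56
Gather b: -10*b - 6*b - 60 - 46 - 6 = -16*b - 112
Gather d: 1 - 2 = -1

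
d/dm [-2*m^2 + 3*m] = 3 - 4*m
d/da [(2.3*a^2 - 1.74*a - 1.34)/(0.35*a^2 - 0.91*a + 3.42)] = (-1.484*a^2 + 16.67*a - 7.1702)/(0.1225*a^4 - 0.637*a^3 + 3.2221*a^2 - 6.2244*a + 11.6964)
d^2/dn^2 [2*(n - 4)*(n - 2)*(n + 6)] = 12*n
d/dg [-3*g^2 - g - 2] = -6*g - 1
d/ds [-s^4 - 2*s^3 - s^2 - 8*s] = -4*s^3 - 6*s^2 - 2*s - 8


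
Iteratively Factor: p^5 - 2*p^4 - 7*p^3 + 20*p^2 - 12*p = (p - 1)*(p^4 - p^3 - 8*p^2 + 12*p) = p*(p - 1)*(p^3 - p^2 - 8*p + 12) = p*(p - 2)*(p - 1)*(p^2 + p - 6) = p*(p - 2)*(p - 1)*(p + 3)*(p - 2)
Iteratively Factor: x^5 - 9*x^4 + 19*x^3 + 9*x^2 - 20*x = (x - 4)*(x^4 - 5*x^3 - x^2 + 5*x) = (x - 4)*(x - 1)*(x^3 - 4*x^2 - 5*x) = (x - 4)*(x - 1)*(x + 1)*(x^2 - 5*x) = x*(x - 4)*(x - 1)*(x + 1)*(x - 5)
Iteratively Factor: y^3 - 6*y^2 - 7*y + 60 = (y - 5)*(y^2 - y - 12) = (y - 5)*(y - 4)*(y + 3)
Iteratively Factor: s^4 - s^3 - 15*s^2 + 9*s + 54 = (s - 3)*(s^3 + 2*s^2 - 9*s - 18) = (s - 3)*(s + 3)*(s^2 - s - 6) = (s - 3)*(s + 2)*(s + 3)*(s - 3)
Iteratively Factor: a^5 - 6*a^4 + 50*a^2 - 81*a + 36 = (a - 1)*(a^4 - 5*a^3 - 5*a^2 + 45*a - 36) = (a - 1)*(a + 3)*(a^3 - 8*a^2 + 19*a - 12) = (a - 3)*(a - 1)*(a + 3)*(a^2 - 5*a + 4) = (a - 4)*(a - 3)*(a - 1)*(a + 3)*(a - 1)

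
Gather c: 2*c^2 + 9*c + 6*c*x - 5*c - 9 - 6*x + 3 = 2*c^2 + c*(6*x + 4) - 6*x - 6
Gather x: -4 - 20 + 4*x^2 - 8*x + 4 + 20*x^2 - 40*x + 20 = 24*x^2 - 48*x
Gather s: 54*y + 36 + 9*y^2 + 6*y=9*y^2 + 60*y + 36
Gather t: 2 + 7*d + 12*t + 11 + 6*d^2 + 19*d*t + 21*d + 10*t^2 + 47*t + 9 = 6*d^2 + 28*d + 10*t^2 + t*(19*d + 59) + 22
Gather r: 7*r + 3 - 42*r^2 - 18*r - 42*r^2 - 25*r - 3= -84*r^2 - 36*r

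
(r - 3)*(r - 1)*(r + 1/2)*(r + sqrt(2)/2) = r^4 - 7*r^3/2 + sqrt(2)*r^3/2 - 7*sqrt(2)*r^2/4 + r^2 + sqrt(2)*r/2 + 3*r/2 + 3*sqrt(2)/4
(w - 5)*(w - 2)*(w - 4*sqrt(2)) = w^3 - 7*w^2 - 4*sqrt(2)*w^2 + 10*w + 28*sqrt(2)*w - 40*sqrt(2)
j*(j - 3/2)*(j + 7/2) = j^3 + 2*j^2 - 21*j/4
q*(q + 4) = q^2 + 4*q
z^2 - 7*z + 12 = (z - 4)*(z - 3)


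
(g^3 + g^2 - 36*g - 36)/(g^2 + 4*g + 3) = (g^2 - 36)/(g + 3)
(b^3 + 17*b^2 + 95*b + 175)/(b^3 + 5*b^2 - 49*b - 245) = (b + 5)/(b - 7)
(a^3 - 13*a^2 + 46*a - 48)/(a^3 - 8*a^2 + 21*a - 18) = (a - 8)/(a - 3)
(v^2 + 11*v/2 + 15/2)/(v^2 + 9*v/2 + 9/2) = (2*v + 5)/(2*v + 3)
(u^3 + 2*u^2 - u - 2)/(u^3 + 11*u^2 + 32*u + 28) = (u^2 - 1)/(u^2 + 9*u + 14)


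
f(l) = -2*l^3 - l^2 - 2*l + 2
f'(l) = -6*l^2 - 2*l - 2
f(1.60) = -11.95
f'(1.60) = -20.56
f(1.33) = -7.13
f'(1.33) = -15.27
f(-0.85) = 4.21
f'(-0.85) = -4.64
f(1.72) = -14.58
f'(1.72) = -23.19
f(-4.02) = 123.81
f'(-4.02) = -90.92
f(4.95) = -274.98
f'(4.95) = -158.92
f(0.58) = 0.11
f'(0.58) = -5.18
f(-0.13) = 2.25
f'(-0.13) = -1.84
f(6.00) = -478.00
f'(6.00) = -230.00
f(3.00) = -67.00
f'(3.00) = -62.00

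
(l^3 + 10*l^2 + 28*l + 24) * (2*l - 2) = 2*l^4 + 18*l^3 + 36*l^2 - 8*l - 48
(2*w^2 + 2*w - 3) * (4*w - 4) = 8*w^3 - 20*w + 12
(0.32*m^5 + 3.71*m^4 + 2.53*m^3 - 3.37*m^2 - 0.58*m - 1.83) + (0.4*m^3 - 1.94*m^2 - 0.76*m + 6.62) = 0.32*m^5 + 3.71*m^4 + 2.93*m^3 - 5.31*m^2 - 1.34*m + 4.79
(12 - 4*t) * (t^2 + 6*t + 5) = -4*t^3 - 12*t^2 + 52*t + 60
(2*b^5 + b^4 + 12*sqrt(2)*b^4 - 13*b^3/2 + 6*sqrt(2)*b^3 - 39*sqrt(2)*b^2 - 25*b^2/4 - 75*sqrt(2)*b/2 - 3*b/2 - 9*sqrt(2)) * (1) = 2*b^5 + b^4 + 12*sqrt(2)*b^4 - 13*b^3/2 + 6*sqrt(2)*b^3 - 39*sqrt(2)*b^2 - 25*b^2/4 - 75*sqrt(2)*b/2 - 3*b/2 - 9*sqrt(2)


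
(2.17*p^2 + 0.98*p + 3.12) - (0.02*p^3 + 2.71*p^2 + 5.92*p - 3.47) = -0.02*p^3 - 0.54*p^2 - 4.94*p + 6.59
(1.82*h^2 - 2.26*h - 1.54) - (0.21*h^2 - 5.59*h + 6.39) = 1.61*h^2 + 3.33*h - 7.93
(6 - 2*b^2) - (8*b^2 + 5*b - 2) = -10*b^2 - 5*b + 8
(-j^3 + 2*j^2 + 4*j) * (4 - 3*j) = 3*j^4 - 10*j^3 - 4*j^2 + 16*j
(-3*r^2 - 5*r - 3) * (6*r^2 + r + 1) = -18*r^4 - 33*r^3 - 26*r^2 - 8*r - 3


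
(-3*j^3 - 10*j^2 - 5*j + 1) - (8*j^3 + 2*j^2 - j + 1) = -11*j^3 - 12*j^2 - 4*j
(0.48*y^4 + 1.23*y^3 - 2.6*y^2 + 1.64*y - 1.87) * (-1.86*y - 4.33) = -0.8928*y^5 - 4.3662*y^4 - 0.4899*y^3 + 8.2076*y^2 - 3.623*y + 8.0971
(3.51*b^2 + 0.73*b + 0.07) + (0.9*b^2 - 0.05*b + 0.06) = 4.41*b^2 + 0.68*b + 0.13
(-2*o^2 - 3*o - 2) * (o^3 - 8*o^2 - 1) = -2*o^5 + 13*o^4 + 22*o^3 + 18*o^2 + 3*o + 2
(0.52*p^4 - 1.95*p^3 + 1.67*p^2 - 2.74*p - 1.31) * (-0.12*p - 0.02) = -0.0624*p^5 + 0.2236*p^4 - 0.1614*p^3 + 0.2954*p^2 + 0.212*p + 0.0262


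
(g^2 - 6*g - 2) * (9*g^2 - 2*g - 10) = 9*g^4 - 56*g^3 - 16*g^2 + 64*g + 20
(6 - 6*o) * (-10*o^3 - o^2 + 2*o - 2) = 60*o^4 - 54*o^3 - 18*o^2 + 24*o - 12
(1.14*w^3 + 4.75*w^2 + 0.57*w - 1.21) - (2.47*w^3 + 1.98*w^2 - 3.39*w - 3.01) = -1.33*w^3 + 2.77*w^2 + 3.96*w + 1.8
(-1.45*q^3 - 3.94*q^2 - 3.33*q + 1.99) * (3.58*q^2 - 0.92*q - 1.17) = -5.191*q^5 - 12.7712*q^4 - 6.6001*q^3 + 14.7976*q^2 + 2.0653*q - 2.3283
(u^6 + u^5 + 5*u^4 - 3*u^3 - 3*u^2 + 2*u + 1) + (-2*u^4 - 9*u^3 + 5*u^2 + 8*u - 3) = u^6 + u^5 + 3*u^4 - 12*u^3 + 2*u^2 + 10*u - 2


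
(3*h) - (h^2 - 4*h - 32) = -h^2 + 7*h + 32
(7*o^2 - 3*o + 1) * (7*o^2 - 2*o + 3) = 49*o^4 - 35*o^3 + 34*o^2 - 11*o + 3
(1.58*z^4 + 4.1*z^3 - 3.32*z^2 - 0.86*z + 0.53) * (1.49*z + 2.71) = 2.3542*z^5 + 10.3908*z^4 + 6.1642*z^3 - 10.2786*z^2 - 1.5409*z + 1.4363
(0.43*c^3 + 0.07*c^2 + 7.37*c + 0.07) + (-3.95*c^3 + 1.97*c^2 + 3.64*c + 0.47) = -3.52*c^3 + 2.04*c^2 + 11.01*c + 0.54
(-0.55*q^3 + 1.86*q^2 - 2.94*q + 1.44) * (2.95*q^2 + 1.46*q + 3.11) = -1.6225*q^5 + 4.684*q^4 - 7.6679*q^3 + 5.7402*q^2 - 7.041*q + 4.4784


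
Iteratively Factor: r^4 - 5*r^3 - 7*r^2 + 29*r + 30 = (r + 2)*(r^3 - 7*r^2 + 7*r + 15) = (r + 1)*(r + 2)*(r^2 - 8*r + 15) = (r - 3)*(r + 1)*(r + 2)*(r - 5)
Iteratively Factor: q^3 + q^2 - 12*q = (q - 3)*(q^2 + 4*q) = q*(q - 3)*(q + 4)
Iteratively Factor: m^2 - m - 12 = (m + 3)*(m - 4)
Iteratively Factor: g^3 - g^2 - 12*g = (g - 4)*(g^2 + 3*g) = (g - 4)*(g + 3)*(g)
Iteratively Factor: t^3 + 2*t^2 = (t)*(t^2 + 2*t) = t^2*(t + 2)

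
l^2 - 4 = (l - 2)*(l + 2)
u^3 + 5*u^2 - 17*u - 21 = (u - 3)*(u + 1)*(u + 7)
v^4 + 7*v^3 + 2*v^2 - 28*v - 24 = (v - 2)*(v + 1)*(v + 2)*(v + 6)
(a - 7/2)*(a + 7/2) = a^2 - 49/4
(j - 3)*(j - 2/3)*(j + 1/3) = j^3 - 10*j^2/3 + 7*j/9 + 2/3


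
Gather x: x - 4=x - 4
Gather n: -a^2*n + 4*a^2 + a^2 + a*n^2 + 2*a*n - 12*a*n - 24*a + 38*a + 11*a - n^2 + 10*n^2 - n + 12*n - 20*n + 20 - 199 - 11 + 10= 5*a^2 + 25*a + n^2*(a + 9) + n*(-a^2 - 10*a - 9) - 180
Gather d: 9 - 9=0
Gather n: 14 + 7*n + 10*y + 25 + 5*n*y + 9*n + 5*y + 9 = n*(5*y + 16) + 15*y + 48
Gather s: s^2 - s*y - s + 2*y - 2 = s^2 + s*(-y - 1) + 2*y - 2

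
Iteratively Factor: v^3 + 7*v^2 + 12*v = (v + 4)*(v^2 + 3*v) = (v + 3)*(v + 4)*(v)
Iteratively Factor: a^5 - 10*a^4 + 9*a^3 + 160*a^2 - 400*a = (a - 5)*(a^4 - 5*a^3 - 16*a^2 + 80*a) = (a - 5)*(a + 4)*(a^3 - 9*a^2 + 20*a) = (a - 5)^2*(a + 4)*(a^2 - 4*a) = a*(a - 5)^2*(a + 4)*(a - 4)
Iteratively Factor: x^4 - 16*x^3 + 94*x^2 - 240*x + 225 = (x - 5)*(x^3 - 11*x^2 + 39*x - 45) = (x - 5)*(x - 3)*(x^2 - 8*x + 15) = (x - 5)*(x - 3)^2*(x - 5)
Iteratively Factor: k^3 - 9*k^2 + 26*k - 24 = (k - 3)*(k^2 - 6*k + 8) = (k - 4)*(k - 3)*(k - 2)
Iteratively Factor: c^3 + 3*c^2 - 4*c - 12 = (c - 2)*(c^2 + 5*c + 6) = (c - 2)*(c + 2)*(c + 3)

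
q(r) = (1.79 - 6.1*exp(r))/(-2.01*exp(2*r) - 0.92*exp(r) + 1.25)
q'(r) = (1.79 - 6.1*exp(r))*(4.02*exp(2*r) + 0.92*exp(r))/(-2.01*exp(2*r) - 0.92*exp(r) + 1.25)^2 - 6.1*exp(r)/(-2.01*exp(2*r) - 0.92*exp(r) + 1.25) = (-12.261*exp(2*r) + 7.1958*exp(r) - 5.9782)*exp(r)/(4.0401*exp(4*r) + 3.6984*exp(3*r) - 4.1786*exp(2*r) - 2.3*exp(r) + 1.5625)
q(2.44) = 0.25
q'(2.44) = -0.24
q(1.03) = 0.89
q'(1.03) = -0.79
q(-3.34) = 1.30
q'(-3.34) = -0.14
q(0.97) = 0.94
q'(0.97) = -0.83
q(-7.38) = 1.43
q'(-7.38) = -0.00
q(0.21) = 1.95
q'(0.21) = -2.24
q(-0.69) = -4.49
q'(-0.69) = -34.18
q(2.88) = 0.16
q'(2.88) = -0.16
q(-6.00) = 1.42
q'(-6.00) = -0.00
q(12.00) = 0.00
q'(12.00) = 0.00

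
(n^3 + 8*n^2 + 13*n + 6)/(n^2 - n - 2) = (n^2 + 7*n + 6)/(n - 2)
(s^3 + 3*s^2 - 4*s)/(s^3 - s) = (s + 4)/(s + 1)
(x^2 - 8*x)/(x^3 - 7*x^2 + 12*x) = (x - 8)/(x^2 - 7*x + 12)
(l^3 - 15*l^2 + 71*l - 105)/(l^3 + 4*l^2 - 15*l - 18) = (l^2 - 12*l + 35)/(l^2 + 7*l + 6)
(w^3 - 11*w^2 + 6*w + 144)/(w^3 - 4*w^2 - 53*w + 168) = (w^2 - 3*w - 18)/(w^2 + 4*w - 21)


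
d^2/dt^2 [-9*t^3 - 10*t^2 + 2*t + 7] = -54*t - 20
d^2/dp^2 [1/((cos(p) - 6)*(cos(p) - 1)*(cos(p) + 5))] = (18*(1 - cos(p)^2)^2 + 12*sin(p)^6 + 3*cos(p)^6 + 22*cos(p)^5 + 64*cos(p)^3 - 1159*cos(p)^2 - 702*cos(p) + 1772)/((cos(p) - 6)^3*(cos(p) - 1)^3*(cos(p) + 5)^3)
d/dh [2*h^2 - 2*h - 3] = 4*h - 2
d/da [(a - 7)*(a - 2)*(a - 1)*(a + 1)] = 4*a^3 - 27*a^2 + 26*a + 9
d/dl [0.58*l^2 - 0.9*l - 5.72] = 1.16*l - 0.9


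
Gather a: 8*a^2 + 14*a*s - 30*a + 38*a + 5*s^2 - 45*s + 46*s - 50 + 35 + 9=8*a^2 + a*(14*s + 8) + 5*s^2 + s - 6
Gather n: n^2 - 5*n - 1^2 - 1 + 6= n^2 - 5*n + 4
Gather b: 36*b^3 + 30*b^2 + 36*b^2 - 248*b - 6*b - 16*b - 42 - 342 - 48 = 36*b^3 + 66*b^2 - 270*b - 432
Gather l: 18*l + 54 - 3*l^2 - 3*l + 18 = -3*l^2 + 15*l + 72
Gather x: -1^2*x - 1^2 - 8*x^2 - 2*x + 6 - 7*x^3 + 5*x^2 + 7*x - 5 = -7*x^3 - 3*x^2 + 4*x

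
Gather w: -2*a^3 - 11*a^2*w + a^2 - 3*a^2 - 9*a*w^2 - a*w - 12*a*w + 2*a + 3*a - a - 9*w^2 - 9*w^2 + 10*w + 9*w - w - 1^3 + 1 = -2*a^3 - 2*a^2 + 4*a + w^2*(-9*a - 18) + w*(-11*a^2 - 13*a + 18)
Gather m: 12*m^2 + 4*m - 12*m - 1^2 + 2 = 12*m^2 - 8*m + 1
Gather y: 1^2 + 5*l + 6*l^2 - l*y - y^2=6*l^2 - l*y + 5*l - y^2 + 1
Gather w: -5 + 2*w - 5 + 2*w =4*w - 10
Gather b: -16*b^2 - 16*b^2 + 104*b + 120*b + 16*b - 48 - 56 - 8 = -32*b^2 + 240*b - 112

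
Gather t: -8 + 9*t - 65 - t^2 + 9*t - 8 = -t^2 + 18*t - 81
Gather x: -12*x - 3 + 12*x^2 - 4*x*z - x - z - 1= 12*x^2 + x*(-4*z - 13) - z - 4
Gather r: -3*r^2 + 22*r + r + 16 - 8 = -3*r^2 + 23*r + 8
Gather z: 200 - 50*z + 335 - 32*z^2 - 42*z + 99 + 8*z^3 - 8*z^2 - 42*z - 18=8*z^3 - 40*z^2 - 134*z + 616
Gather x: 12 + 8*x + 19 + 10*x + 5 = 18*x + 36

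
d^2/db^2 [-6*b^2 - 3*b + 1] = -12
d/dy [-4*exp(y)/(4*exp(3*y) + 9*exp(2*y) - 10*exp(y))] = (32*exp(y) + 36)*exp(y)/(4*exp(2*y) + 9*exp(y) - 10)^2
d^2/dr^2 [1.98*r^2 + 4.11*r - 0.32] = 3.96000000000000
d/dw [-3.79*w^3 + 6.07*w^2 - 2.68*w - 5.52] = -11.37*w^2 + 12.14*w - 2.68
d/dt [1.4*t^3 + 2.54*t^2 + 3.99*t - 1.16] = 4.2*t^2 + 5.08*t + 3.99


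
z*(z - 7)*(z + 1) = z^3 - 6*z^2 - 7*z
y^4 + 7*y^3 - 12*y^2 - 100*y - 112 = (y - 4)*(y + 2)^2*(y + 7)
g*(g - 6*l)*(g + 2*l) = g^3 - 4*g^2*l - 12*g*l^2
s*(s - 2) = s^2 - 2*s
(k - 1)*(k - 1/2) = k^2 - 3*k/2 + 1/2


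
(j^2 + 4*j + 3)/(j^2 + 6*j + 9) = (j + 1)/(j + 3)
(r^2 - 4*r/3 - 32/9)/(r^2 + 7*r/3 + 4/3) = (r - 8/3)/(r + 1)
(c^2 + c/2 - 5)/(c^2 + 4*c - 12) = (c + 5/2)/(c + 6)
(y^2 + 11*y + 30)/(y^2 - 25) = (y + 6)/(y - 5)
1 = 1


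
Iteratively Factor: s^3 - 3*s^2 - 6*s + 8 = (s - 1)*(s^2 - 2*s - 8) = (s - 4)*(s - 1)*(s + 2)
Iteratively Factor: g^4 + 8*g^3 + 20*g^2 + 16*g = (g + 4)*(g^3 + 4*g^2 + 4*g) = (g + 2)*(g + 4)*(g^2 + 2*g) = g*(g + 2)*(g + 4)*(g + 2)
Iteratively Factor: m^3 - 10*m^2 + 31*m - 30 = (m - 5)*(m^2 - 5*m + 6) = (m - 5)*(m - 3)*(m - 2)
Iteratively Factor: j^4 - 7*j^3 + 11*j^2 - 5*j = (j)*(j^3 - 7*j^2 + 11*j - 5) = j*(j - 5)*(j^2 - 2*j + 1) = j*(j - 5)*(j - 1)*(j - 1)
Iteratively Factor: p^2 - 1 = (p + 1)*(p - 1)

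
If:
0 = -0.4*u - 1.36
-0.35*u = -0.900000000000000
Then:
No Solution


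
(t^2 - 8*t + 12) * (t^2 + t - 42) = t^4 - 7*t^3 - 38*t^2 + 348*t - 504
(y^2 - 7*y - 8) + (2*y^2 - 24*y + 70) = 3*y^2 - 31*y + 62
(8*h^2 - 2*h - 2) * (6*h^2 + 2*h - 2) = 48*h^4 + 4*h^3 - 32*h^2 + 4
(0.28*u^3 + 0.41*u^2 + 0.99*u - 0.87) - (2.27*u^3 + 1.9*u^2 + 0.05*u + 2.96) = -1.99*u^3 - 1.49*u^2 + 0.94*u - 3.83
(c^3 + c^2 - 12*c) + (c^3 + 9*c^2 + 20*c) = 2*c^3 + 10*c^2 + 8*c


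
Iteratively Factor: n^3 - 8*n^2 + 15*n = (n)*(n^2 - 8*n + 15) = n*(n - 3)*(n - 5)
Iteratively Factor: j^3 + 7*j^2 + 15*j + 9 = (j + 1)*(j^2 + 6*j + 9) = (j + 1)*(j + 3)*(j + 3)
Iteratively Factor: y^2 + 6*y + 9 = (y + 3)*(y + 3)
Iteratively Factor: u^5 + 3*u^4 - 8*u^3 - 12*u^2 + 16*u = (u - 1)*(u^4 + 4*u^3 - 4*u^2 - 16*u) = (u - 2)*(u - 1)*(u^3 + 6*u^2 + 8*u) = u*(u - 2)*(u - 1)*(u^2 + 6*u + 8) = u*(u - 2)*(u - 1)*(u + 2)*(u + 4)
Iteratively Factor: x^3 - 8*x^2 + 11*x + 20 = (x - 5)*(x^2 - 3*x - 4) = (x - 5)*(x + 1)*(x - 4)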